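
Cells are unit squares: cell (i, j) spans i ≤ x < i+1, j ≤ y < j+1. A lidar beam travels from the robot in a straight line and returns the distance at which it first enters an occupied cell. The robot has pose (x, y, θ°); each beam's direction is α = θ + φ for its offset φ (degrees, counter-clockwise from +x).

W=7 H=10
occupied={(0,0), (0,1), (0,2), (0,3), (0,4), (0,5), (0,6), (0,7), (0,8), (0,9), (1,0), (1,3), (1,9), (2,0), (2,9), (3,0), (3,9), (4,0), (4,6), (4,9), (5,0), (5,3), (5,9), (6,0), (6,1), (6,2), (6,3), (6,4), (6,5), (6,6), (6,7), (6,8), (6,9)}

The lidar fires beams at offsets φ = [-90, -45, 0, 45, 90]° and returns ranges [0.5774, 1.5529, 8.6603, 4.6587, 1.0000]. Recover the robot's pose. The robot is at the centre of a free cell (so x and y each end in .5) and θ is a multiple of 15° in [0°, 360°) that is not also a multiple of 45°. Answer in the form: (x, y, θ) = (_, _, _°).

(x, y, θ) = (5.5, 1.5, 120°)

The pose lattice has 37·16 = 592 candidates. Test each by forward raycasting.
  (1.5, 6.5, 75°): beam 1 = 4.6587 ≠ 0.5774 ✗
  (3.5, 5.5, 15°): beam 1 = 4.6587 ≠ 0.5774 ✗
  (5.5, 2.5, 240°): beam 1 = 5.1962 ≠ 0.5774 ✗
  …
  (5.5, 1.5, 120°): r_1=0.5774, r_2=1.5529, r_3=8.6603, r_4=4.6587, r_5=1.0000 — all match ✓
No second candidate reproduces the full scan.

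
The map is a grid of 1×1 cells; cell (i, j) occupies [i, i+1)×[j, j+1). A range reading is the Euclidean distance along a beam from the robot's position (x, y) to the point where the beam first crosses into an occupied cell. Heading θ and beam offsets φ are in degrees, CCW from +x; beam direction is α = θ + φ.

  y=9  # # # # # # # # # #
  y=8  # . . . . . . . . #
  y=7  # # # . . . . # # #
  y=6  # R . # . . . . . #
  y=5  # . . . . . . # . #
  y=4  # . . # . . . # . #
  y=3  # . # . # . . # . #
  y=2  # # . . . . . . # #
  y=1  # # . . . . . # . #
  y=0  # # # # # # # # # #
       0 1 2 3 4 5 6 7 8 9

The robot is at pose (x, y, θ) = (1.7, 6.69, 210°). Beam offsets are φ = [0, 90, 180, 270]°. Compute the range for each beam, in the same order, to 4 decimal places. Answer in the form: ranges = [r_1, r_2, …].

beam 1: φ=0°, α=210°
  dir = (cos 210°, sin 210°) = (-0.8660, -0.5000); from cell (1,6)
  next x-line at t=0.8083, next y-line at t=1.3800; Δt_x=1.1547, Δt_y=2.0000
    x: enter (0,6) at t=0.8083 ← occupied
  → r_1 = 0.8083
beam 2: φ=90°, α=300°
  dir = (cos 300°, sin 300°) = (0.5000, -0.8660); from cell (1,6)
  next x-line at t=0.6000, next y-line at t=0.7967; Δt_x=2.0000, Δt_y=1.1547
    x: enter (2,6) at t=0.6000
    y: enter (2,5) at t=0.7967
    y: enter (2,4) at t=1.9514
    x: enter (3,4) at t=2.6000 ← occupied
  → r_2 = 2.6000
beam 3: φ=180°, α=30°
  dir = (cos 30°, sin 30°) = (0.8660, 0.5000); from cell (1,6)
  next x-line at t=0.3464, next y-line at t=0.6200; Δt_x=1.1547, Δt_y=2.0000
    x: enter (2,6) at t=0.3464
    y: enter (2,7) at t=0.6200 ← occupied
  → r_3 = 0.6200
beam 4: φ=270°, α=120°
  dir = (cos 120°, sin 120°) = (-0.5000, 0.8660); from cell (1,6)
  next x-line at t=1.4000, next y-line at t=0.3580; Δt_x=2.0000, Δt_y=1.1547
    y: enter (1,7) at t=0.3580 ← occupied
  → r_4 = 0.3580

ranges = [0.8083, 2.6000, 0.6200, 0.3580]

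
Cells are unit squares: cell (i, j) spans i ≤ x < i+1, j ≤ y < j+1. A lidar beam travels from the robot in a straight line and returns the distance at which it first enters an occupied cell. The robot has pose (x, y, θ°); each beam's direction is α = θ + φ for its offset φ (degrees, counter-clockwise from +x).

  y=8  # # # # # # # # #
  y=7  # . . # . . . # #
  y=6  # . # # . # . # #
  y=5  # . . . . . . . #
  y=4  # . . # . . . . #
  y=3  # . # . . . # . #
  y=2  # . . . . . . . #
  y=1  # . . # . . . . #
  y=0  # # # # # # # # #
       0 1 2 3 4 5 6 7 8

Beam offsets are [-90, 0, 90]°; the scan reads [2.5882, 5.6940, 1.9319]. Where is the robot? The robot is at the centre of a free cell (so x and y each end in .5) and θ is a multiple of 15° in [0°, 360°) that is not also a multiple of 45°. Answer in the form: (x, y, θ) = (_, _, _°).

The pose lattice has 39·16 = 624 candidates. Test each by forward raycasting.
  (1.5, 2.5, 330°): beam 1 = 1.0000 ≠ 2.5882 ✗
  (7.5, 2.5, 285°): beam 1 = 3.6235 ≠ 2.5882 ✗
  (1.5, 4.5, 285°): beam 1 = 0.5176 ≠ 2.5882 ✗
  …
  (5.5, 2.5, 105°): r_1=2.5882, r_2=5.6940, r_3=1.9319 — all match ✓
Only this pose fits every beam.

(x, y, θ) = (5.5, 2.5, 105°)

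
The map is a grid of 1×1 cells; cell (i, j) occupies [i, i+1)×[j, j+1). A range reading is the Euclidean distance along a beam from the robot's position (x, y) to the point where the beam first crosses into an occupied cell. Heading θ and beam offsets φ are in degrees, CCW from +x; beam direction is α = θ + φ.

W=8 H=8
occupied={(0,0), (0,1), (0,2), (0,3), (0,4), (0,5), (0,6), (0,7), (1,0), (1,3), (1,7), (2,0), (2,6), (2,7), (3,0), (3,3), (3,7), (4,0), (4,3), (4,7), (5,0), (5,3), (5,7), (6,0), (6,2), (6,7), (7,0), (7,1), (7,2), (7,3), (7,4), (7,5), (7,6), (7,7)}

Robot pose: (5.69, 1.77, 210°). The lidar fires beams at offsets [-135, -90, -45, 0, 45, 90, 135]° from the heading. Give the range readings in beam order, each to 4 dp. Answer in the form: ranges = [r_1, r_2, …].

ranges = [1.1977, 1.4203, 4.7524, 1.5400, 0.7972, 0.8891, 1.3562]

beam 1: φ=-135°, α=75°
  dir = (cos 75°, sin 75°) = (0.2588, 0.9659); from cell (5,1)
  next x-line at t=1.1977, next y-line at t=0.2381; Δt_x=3.8637, Δt_y=1.0353
    y: enter (5,2) at t=0.2381
    x: enter (6,2) at t=1.1977 ← occupied
  → r_1 = 1.1977
beam 2: φ=-90°, α=120°
  dir = (cos 120°, sin 120°) = (-0.5000, 0.8660); from cell (5,1)
  next x-line at t=1.3800, next y-line at t=0.2656; Δt_x=2.0000, Δt_y=1.1547
    y: enter (5,2) at t=0.2656
    x: enter (4,2) at t=1.3800
    y: enter (4,3) at t=1.4203 ← occupied
  → r_2 = 1.4203
beam 3: φ=-45°, α=165°
  dir = (cos 165°, sin 165°) = (-0.9659, 0.2588); from cell (5,1)
  next x-line at t=0.7143, next y-line at t=0.8887; Δt_x=1.0353, Δt_y=3.8637
    x: enter (4,1) at t=0.7143
    y: enter (4,2) at t=0.8887
    x: enter (3,2) at t=1.7496
    x: enter (2,2) at t=2.7849
    x: enter (1,2) at t=3.8202
    y: enter (1,3) at t=4.7524 ← occupied
  → r_3 = 4.7524
beam 4: φ=0°, α=210°
  dir = (cos 210°, sin 210°) = (-0.8660, -0.5000); from cell (5,1)
  next x-line at t=0.7967, next y-line at t=1.5400; Δt_x=1.1547, Δt_y=2.0000
    x: enter (4,1) at t=0.7967
    y: enter (4,0) at t=1.5400 ← occupied
  → r_4 = 1.5400
beam 5: φ=45°, α=255°
  dir = (cos 255°, sin 255°) = (-0.2588, -0.9659); from cell (5,1)
  next x-line at t=2.6660, next y-line at t=0.7972; Δt_x=3.8637, Δt_y=1.0353
    y: enter (5,0) at t=0.7972 ← occupied
  → r_5 = 0.7972
beam 6: φ=90°, α=300°
  dir = (cos 300°, sin 300°) = (0.5000, -0.8660); from cell (5,1)
  next x-line at t=0.6200, next y-line at t=0.8891; Δt_x=2.0000, Δt_y=1.1547
    x: enter (6,1) at t=0.6200
    y: enter (6,0) at t=0.8891 ← occupied
  → r_6 = 0.8891
beam 7: φ=135°, α=345°
  dir = (cos 345°, sin 345°) = (0.9659, -0.2588); from cell (5,1)
  next x-line at t=0.3209, next y-line at t=2.9751; Δt_x=1.0353, Δt_y=3.8637
    x: enter (6,1) at t=0.3209
    x: enter (7,1) at t=1.3562 ← occupied
  → r_7 = 1.3562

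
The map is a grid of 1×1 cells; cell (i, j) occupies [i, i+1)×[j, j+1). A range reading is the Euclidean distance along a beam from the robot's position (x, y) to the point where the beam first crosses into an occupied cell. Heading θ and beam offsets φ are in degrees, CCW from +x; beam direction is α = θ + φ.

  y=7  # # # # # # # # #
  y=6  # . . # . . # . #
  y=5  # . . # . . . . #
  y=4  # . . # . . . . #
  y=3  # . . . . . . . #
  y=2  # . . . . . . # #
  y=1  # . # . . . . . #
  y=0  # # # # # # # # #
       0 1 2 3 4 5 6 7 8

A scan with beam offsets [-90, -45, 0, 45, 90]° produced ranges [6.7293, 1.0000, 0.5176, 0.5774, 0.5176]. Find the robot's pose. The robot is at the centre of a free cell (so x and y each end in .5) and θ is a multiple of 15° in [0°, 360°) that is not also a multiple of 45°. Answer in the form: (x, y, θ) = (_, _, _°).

Candidates: 36 free-cell centres × 16 headings = 576 poses. Raycast each; keep the one whose scan matches to 4 dp.
  (2.5, 2.5, 105°): beam 1 = 5.6940 ≠ 6.7293 ✗
  (6.5, 3.5, 105°): beam 1 = 1.5529 ≠ 6.7293 ✗
  (2.5, 4.5, 330°): beam 1 = 3.0000 ≠ 6.7293 ✗
  (7.5, 5.5, 165°): beam 1 = 1.5529 ≠ 6.7293 ✗
  …
  (7.5, 1.5, 255°): r_1=6.7293, r_2=1.0000, r_3=0.5176, r_4=0.5774, r_5=0.5176 — all match ✓
Unique over the lattice → pose = (7.5, 1.5, 255°).

(x, y, θ) = (7.5, 1.5, 255°)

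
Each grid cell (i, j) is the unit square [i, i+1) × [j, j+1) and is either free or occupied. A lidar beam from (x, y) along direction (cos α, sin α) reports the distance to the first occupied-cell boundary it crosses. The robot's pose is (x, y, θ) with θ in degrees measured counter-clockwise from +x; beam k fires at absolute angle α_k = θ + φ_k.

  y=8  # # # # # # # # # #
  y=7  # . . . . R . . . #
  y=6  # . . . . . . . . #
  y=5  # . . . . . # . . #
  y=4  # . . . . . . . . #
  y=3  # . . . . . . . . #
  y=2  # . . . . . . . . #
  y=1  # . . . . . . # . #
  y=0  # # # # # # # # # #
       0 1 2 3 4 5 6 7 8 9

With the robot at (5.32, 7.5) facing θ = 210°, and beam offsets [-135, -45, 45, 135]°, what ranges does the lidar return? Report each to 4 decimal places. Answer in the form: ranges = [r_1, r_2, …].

beam 1: φ=-135°, α=75°
  cosα=0.2588 sinα=0.9659 | (5,7) | tMaxX 2.6273 tMaxY 0.5176 | tΔX 3.8637 tΔY 1.0353
    t=0.5176 [y] (5,8) — stop
  → r_1 = 0.5176
beam 2: φ=-45°, α=165°
  cosα=-0.9659 sinα=0.2588 | (5,7) | tMaxX 0.3313 tMaxY 1.9319 | tΔX 1.0353 tΔY 3.8637
    t=0.3313 [x] (4,7)
    t=1.3666 [x] (3,7)
    t=1.9319 [y] (3,8) — stop
  → r_2 = 1.9319
beam 3: φ=45°, α=255°
  cosα=-0.2588 sinα=-0.9659 | (5,7) | tMaxX 1.2364 tMaxY 0.5176 | tΔX 3.8637 tΔY 1.0353
    t=0.5176 [y] (5,6)
    t=1.2364 [x] (4,6)
    t=1.5529 [y] (4,5)
    t=2.5882 [y] (4,4)
    t=3.6235 [y] (4,3)
    t=4.6587 [y] (4,2)
    t=5.1001 [x] (3,2)
    t=5.6940 [y] (3,1)
    t=6.7293 [y] (3,0) — stop
  → r_3 = 6.7293
beam 4: φ=135°, α=345°
  cosα=0.9659 sinα=-0.2588 | (5,7) | tMaxX 0.7040 tMaxY 1.9319 | tΔX 1.0353 tΔY 3.8637
    t=0.7040 [x] (6,7)
    t=1.7393 [x] (7,7)
    t=1.9319 [y] (7,6)
    t=2.7745 [x] (8,6)
    t=3.8098 [x] (9,6) — stop
  → r_4 = 3.8098

ranges = [0.5176, 1.9319, 6.7293, 3.8098]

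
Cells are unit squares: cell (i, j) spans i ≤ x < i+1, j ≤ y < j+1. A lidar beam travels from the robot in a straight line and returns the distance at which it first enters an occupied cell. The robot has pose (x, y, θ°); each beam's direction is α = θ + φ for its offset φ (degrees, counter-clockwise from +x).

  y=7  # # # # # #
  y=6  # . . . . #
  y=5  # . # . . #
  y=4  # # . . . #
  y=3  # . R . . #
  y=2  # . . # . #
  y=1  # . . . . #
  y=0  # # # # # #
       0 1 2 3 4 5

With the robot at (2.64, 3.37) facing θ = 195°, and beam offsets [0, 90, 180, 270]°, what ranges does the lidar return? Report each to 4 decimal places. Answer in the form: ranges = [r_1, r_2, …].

ranges = [1.6979, 1.3909, 2.4433, 1.6875]

beam 1: φ=0°, α=195°
  d=(-0.9659,-0.2588)  start (2,3)  tX=0.6626 tY=1.4296  stride 1/|dx|=1.0353 1/|dy|=3.8637
    cross x-line → (1,3), t=0.6626
    cross y-line → (1,2), t=1.4296
    cross x-line → (0,2), t=1.6979 (wall)
  → r_1 = 1.6979
beam 2: φ=90°, α=285°
  d=(0.2588,-0.9659)  start (2,3)  tX=1.3909 tY=0.3831  stride 1/|dx|=3.8637 1/|dy|=1.0353
    cross y-line → (2,2), t=0.3831
    cross x-line → (3,2), t=1.3909 (wall)
  → r_2 = 1.3909
beam 3: φ=180°, α=15°
  d=(0.9659,0.2588)  start (2,3)  tX=0.3727 tY=2.4341  stride 1/|dx|=1.0353 1/|dy|=3.8637
    cross x-line → (3,3), t=0.3727
    cross x-line → (4,3), t=1.4080
    cross y-line → (4,4), t=2.4341
    cross x-line → (5,4), t=2.4433 (wall)
  → r_3 = 2.4433
beam 4: φ=270°, α=105°
  d=(-0.2588,0.9659)  start (2,3)  tX=2.4728 tY=0.6522  stride 1/|dx|=3.8637 1/|dy|=1.0353
    cross y-line → (2,4), t=0.6522
    cross y-line → (2,5), t=1.6875 (wall)
  → r_4 = 1.6875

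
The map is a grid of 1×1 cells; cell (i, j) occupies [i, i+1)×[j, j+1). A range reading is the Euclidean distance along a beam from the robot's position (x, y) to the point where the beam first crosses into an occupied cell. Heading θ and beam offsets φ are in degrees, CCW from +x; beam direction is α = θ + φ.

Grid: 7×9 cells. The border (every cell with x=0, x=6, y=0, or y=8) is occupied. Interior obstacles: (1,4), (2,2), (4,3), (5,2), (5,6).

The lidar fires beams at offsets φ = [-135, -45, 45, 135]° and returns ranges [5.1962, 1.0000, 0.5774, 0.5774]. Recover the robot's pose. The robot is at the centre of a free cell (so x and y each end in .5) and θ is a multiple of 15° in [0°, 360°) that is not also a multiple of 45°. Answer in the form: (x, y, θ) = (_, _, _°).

Enumerate (i+0.5, j+0.5, θ) over the 30 free cells and 16 admissible headings. For each, cast all 4 beams and compare to the given ranges.
  (4.5, 2.5, 210°): beam 1 = 0.5176 ≠ 5.1962 ✗
  (3.5, 4.5, 105°): beam 1 = 1.0000 ≠ 5.1962 ✗
  (3.5, 6.5, 240°): beam 1 = 1.5529 ≠ 5.1962 ✗
  (1.5, 7.5, 75°): beam 1 = 5.0000 ≠ 5.1962 ✗
  (4.5, 6.5, 195°): beam 1 = 1.7321 ≠ 5.1962 ✗
  …
  (5.5, 5.5, 345°): r_1=5.1962, r_2=1.0000, r_3=0.5774, r_4=0.5774 — all match ✓
Only this pose fits every beam.

(x, y, θ) = (5.5, 5.5, 345°)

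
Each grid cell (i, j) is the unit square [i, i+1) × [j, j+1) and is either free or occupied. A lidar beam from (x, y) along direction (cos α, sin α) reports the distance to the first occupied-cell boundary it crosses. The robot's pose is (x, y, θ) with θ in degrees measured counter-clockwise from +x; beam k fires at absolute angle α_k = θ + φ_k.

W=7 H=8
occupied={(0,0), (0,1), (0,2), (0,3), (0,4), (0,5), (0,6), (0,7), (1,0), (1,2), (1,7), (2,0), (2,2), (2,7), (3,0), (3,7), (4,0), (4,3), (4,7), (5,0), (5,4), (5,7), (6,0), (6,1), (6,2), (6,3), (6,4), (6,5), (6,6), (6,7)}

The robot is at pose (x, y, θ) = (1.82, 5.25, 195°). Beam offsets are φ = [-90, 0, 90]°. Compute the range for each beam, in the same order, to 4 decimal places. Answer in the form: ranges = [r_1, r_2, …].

ranges = [1.8117, 0.8489, 2.3294]

beam 1: φ=-90°, α=105°
  direction (-0.2588, 0.9659); cell (1,5); t to first gridline: x 3.1682, y 0.7765 (then +3.8637 / +1.0353)
    (1,6) via y @ 0.7765
    (1,7) via y @ 1.8117  # hit
  → r_1 = 1.8117
beam 2: φ=0°, α=195°
  direction (-0.9659, -0.2588); cell (1,5); t to first gridline: x 0.8489, y 0.9659 (then +1.0353 / +3.8637)
    (0,5) via x @ 0.8489  # hit
  → r_2 = 0.8489
beam 3: φ=90°, α=285°
  direction (0.2588, -0.9659); cell (1,5); t to first gridline: x 0.6955, y 0.2588 (then +3.8637 / +1.0353)
    (1,4) via y @ 0.2588
    (2,4) via x @ 0.6955
    (2,3) via y @ 1.2941
    (2,2) via y @ 2.3294  # hit
  → r_3 = 2.3294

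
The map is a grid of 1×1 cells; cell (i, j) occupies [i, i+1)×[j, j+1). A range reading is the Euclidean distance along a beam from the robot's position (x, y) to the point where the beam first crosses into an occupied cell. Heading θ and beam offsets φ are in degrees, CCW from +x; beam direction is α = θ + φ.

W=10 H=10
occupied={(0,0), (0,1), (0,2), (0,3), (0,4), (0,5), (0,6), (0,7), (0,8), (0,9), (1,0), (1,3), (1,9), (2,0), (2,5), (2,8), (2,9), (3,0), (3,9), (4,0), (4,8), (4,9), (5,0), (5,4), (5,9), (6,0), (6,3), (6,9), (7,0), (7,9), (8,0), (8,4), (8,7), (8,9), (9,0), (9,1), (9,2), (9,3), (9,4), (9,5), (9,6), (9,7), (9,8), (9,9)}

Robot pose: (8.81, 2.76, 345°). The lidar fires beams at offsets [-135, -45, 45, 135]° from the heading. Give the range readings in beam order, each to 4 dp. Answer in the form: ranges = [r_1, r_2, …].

beam 1: φ=-135°, α=210°
  cosα=-0.8660 sinα=-0.5000 | (8,2) | tMaxX 0.9353 tMaxY 1.5200 | tΔX 1.1547 tΔY 2.0000
    t=0.9353 [x] (7,2)
    t=1.5200 [y] (7,1)
    t=2.0900 [x] (6,1)
    t=3.2447 [x] (5,1)
    t=3.5200 [y] (5,0) — stop
  → r_1 = 3.5200
beam 2: φ=-45°, α=300°
  cosα=0.5000 sinα=-0.8660 | (8,2) | tMaxX 0.3800 tMaxY 0.8776 | tΔX 2.0000 tΔY 1.1547
    t=0.3800 [x] (9,2) — stop
  → r_2 = 0.3800
beam 3: φ=45°, α=30°
  cosα=0.8660 sinα=0.5000 | (8,2) | tMaxX 0.2194 tMaxY 0.4800 | tΔX 1.1547 tΔY 2.0000
    t=0.2194 [x] (9,2) — stop
  → r_3 = 0.2194
beam 4: φ=135°, α=120°
  cosα=-0.5000 sinα=0.8660 | (8,2) | tMaxX 1.6200 tMaxY 0.2771 | tΔX 2.0000 tΔY 1.1547
    t=0.2771 [y] (8,3)
    t=1.4318 [y] (8,4) — stop
  → r_4 = 1.4318

ranges = [3.5200, 0.3800, 0.2194, 1.4318]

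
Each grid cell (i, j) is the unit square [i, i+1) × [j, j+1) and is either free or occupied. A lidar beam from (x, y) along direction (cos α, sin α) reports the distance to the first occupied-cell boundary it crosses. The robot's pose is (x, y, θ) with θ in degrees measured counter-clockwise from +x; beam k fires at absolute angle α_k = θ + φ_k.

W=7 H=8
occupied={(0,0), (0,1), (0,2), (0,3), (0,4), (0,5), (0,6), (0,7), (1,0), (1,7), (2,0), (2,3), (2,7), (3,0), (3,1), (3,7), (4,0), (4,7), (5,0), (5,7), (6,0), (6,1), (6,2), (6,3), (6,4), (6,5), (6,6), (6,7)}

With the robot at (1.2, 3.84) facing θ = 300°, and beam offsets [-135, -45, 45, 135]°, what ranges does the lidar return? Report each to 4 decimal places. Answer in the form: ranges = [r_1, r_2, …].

ranges = [0.2071, 0.7727, 0.8282, 3.2715]

beam 1: φ=-135°, α=165°
  direction (-0.9659, 0.2588); cell (1,3); t to first gridline: x 0.2071, y 0.6182 (then +1.0353 / +3.8637)
    (0,3) via x @ 0.2071  # hit
  → r_1 = 0.2071
beam 2: φ=-45°, α=255°
  direction (-0.2588, -0.9659); cell (1,3); t to first gridline: x 0.7727, y 0.8696 (then +3.8637 / +1.0353)
    (0,3) via x @ 0.7727  # hit
  → r_2 = 0.7727
beam 3: φ=45°, α=345°
  direction (0.9659, -0.2588); cell (1,3); t to first gridline: x 0.8282, y 3.2455 (then +1.0353 / +3.8637)
    (2,3) via x @ 0.8282  # hit
  → r_3 = 0.8282
beam 4: φ=135°, α=75°
  direction (0.2588, 0.9659); cell (1,3); t to first gridline: x 3.0910, y 0.1656 (then +3.8637 / +1.0353)
    (1,4) via y @ 0.1656
    (1,5) via y @ 1.2009
    (1,6) via y @ 2.2362
    (2,6) via x @ 3.0910
    (2,7) via y @ 3.2715  # hit
  → r_4 = 3.2715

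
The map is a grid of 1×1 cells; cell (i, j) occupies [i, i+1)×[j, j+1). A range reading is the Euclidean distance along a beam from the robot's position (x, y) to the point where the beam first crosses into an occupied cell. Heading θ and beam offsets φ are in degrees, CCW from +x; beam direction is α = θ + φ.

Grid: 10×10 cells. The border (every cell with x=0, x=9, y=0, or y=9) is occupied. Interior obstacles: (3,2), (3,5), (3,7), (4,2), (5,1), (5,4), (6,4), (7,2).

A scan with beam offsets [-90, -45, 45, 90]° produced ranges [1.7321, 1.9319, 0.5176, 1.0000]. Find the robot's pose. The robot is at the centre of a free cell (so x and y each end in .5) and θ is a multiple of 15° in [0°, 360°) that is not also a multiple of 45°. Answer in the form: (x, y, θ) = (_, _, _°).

The pose lattice has 56·16 = 896 candidates. Test each by forward raycasting.
  (8.5, 8.5, 285°): beam 1 = 4.6587 ≠ 1.7321 ✗
  (7.5, 6.5, 15°): beam 1 = 5.6940 ≠ 1.7321 ✗
  (8.5, 7.5, 15°): beam 1 = 1.9319 ≠ 1.7321 ✗
  (6.5, 6.5, 300°): beam 1 = 2.8868 ≠ 1.7321 ✗
  …
  (8.5, 4.5, 330°): r_1=1.7321, r_2=1.9319, r_3=0.5176, r_4=1.0000 — all match ✓
No second candidate reproduces the full scan.

(x, y, θ) = (8.5, 4.5, 330°)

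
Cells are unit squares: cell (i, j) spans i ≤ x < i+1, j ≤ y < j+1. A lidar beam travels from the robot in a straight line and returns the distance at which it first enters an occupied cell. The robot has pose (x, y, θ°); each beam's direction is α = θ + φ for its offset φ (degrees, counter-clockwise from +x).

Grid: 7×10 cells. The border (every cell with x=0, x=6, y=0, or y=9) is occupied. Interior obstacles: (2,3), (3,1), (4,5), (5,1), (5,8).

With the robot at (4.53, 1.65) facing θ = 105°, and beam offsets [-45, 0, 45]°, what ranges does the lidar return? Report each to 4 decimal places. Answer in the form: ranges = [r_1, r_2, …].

ranges = [2.9400, 7.6093, 0.6120]

beam 1: φ=-45°, α=60°
  d=(0.5000,0.8660)  start (4,1)  tX=0.9400 tY=0.4041  stride 1/|dx|=2.0000 1/|dy|=1.1547
    cross y-line → (4,2), t=0.4041
    cross x-line → (5,2), t=0.9400
    cross y-line → (5,3), t=1.5588
    cross y-line → (5,4), t=2.7135
    cross x-line → (6,4), t=2.9400 (wall)
  → r_1 = 2.9400
beam 2: φ=0°, α=105°
  d=(-0.2588,0.9659)  start (4,1)  tX=2.0478 tY=0.3623  stride 1/|dx|=3.8637 1/|dy|=1.0353
    cross y-line → (4,2), t=0.3623
    cross y-line → (4,3), t=1.3976
    cross x-line → (3,3), t=2.0478
    cross y-line → (3,4), t=2.4329
    cross y-line → (3,5), t=3.4682
    cross y-line → (3,6), t=4.5035
    cross y-line → (3,7), t=5.5387
    cross x-line → (2,7), t=5.9115
    cross y-line → (2,8), t=6.5740
    cross y-line → (2,9), t=7.6093 (wall)
  → r_2 = 7.6093
beam 3: φ=45°, α=150°
  d=(-0.8660,0.5000)  start (4,1)  tX=0.6120 tY=0.7000  stride 1/|dx|=1.1547 1/|dy|=2.0000
    cross x-line → (3,1), t=0.6120 (wall)
  → r_3 = 0.6120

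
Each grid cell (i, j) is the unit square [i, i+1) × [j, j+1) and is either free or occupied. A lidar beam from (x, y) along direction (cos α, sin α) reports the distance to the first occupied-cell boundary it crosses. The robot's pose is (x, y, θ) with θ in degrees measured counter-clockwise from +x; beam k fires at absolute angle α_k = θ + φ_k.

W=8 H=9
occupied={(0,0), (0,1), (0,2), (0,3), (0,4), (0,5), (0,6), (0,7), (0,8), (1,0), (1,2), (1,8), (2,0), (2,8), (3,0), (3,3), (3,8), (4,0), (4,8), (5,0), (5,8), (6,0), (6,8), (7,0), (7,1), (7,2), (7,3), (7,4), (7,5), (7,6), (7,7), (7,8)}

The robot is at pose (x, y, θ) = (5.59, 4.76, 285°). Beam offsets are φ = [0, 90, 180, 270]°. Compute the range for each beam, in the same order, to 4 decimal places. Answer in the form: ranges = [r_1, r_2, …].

beam 1: φ=0°, α=285°
  dir = (cos 285°, sin 285°) = (0.2588, -0.9659); from cell (5,4)
  next x-line at t=1.5841, next y-line at t=0.7868; Δt_x=3.8637, Δt_y=1.0353
    y: enter (5,3) at t=0.7868
    x: enter (6,3) at t=1.5841
    y: enter (6,2) at t=1.8221
    y: enter (6,1) at t=2.8574
    y: enter (6,0) at t=3.8926 ← occupied
  → r_1 = 3.8926
beam 2: φ=90°, α=15°
  dir = (cos 15°, sin 15°) = (0.9659, 0.2588); from cell (5,4)
  next x-line at t=0.4245, next y-line at t=0.9273; Δt_x=1.0353, Δt_y=3.8637
    x: enter (6,4) at t=0.4245
    y: enter (6,5) at t=0.9273
    x: enter (7,5) at t=1.4597 ← occupied
  → r_2 = 1.4597
beam 3: φ=180°, α=105°
  dir = (cos 105°, sin 105°) = (-0.2588, 0.9659); from cell (5,4)
  next x-line at t=2.2796, next y-line at t=0.2485; Δt_x=3.8637, Δt_y=1.0353
    y: enter (5,5) at t=0.2485
    y: enter (5,6) at t=1.2837
    x: enter (4,6) at t=2.2796
    y: enter (4,7) at t=2.3190
    y: enter (4,8) at t=3.3543 ← occupied
  → r_3 = 3.3543
beam 4: φ=270°, α=195°
  dir = (cos 195°, sin 195°) = (-0.9659, -0.2588); from cell (5,4)
  next x-line at t=0.6108, next y-line at t=2.9364; Δt_x=1.0353, Δt_y=3.8637
    x: enter (4,4) at t=0.6108
    x: enter (3,4) at t=1.6461
    x: enter (2,4) at t=2.6814
    y: enter (2,3) at t=2.9364
    x: enter (1,3) at t=3.7166
    x: enter (0,3) at t=4.7519 ← occupied
  → r_4 = 4.7519

ranges = [3.8926, 1.4597, 3.3543, 4.7519]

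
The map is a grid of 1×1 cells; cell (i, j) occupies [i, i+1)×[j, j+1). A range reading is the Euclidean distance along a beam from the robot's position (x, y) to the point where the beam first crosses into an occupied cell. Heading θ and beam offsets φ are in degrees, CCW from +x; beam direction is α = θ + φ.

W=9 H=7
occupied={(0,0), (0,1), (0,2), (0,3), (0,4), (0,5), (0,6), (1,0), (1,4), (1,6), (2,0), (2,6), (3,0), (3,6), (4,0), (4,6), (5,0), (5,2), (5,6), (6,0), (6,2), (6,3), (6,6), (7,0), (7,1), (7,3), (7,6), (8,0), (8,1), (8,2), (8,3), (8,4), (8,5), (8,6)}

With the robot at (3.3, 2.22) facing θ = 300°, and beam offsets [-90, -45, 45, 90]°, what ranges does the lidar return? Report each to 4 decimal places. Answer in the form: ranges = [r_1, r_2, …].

beam 1: φ=-90°, α=210°
  d=(-0.8660,-0.5000)  start (3,2)  tX=0.3464 tY=0.4400  stride 1/|dx|=1.1547 1/|dy|=2.0000
    cross x-line → (2,2), t=0.3464
    cross y-line → (2,1), t=0.4400
    cross x-line → (1,1), t=1.5011
    cross y-line → (1,0), t=2.4400 (wall)
  → r_1 = 2.4400
beam 2: φ=-45°, α=255°
  d=(-0.2588,-0.9659)  start (3,2)  tX=1.1591 tY=0.2278  stride 1/|dx|=3.8637 1/|dy|=1.0353
    cross y-line → (3,1), t=0.2278
    cross x-line → (2,1), t=1.1591
    cross y-line → (2,0), t=1.2630 (wall)
  → r_2 = 1.2630
beam 3: φ=45°, α=345°
  d=(0.9659,-0.2588)  start (3,2)  tX=0.7247 tY=0.8500  stride 1/|dx|=1.0353 1/|dy|=3.8637
    cross x-line → (4,2), t=0.7247
    cross y-line → (4,1), t=0.8500
    cross x-line → (5,1), t=1.7600
    cross x-line → (6,1), t=2.7952
    cross x-line → (7,1), t=3.8305 (wall)
  → r_3 = 3.8305
beam 4: φ=90°, α=30°
  d=(0.8660,0.5000)  start (3,2)  tX=0.8083 tY=1.5600  stride 1/|dx|=1.1547 1/|dy|=2.0000
    cross x-line → (4,2), t=0.8083
    cross y-line → (4,3), t=1.5600
    cross x-line → (5,3), t=1.9630
    cross x-line → (6,3), t=3.1177 (wall)
  → r_4 = 3.1177

ranges = [2.4400, 1.2630, 3.8305, 3.1177]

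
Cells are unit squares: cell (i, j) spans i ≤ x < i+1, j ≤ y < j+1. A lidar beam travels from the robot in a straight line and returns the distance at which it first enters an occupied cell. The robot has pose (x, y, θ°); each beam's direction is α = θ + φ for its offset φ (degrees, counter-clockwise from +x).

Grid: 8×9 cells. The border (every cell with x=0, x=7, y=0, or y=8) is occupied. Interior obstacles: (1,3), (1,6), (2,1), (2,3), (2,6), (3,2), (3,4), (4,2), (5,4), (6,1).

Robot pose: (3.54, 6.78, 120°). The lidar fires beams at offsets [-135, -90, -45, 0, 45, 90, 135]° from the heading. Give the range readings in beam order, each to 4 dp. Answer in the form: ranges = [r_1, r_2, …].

ranges = [3.5821, 2.4400, 1.2630, 1.4087, 0.5590, 0.6235, 1.8428]

beam 1: φ=-135°, α=345°
  dir = (cos 345°, sin 345°) = (0.9659, -0.2588); from cell (3,6)
  next x-line at t=0.4762, next y-line at t=3.0137; Δt_x=1.0353, Δt_y=3.8637
    x: enter (4,6) at t=0.4762
    x: enter (5,6) at t=1.5115
    x: enter (6,6) at t=2.5468
    y: enter (6,5) at t=3.0137
    x: enter (7,5) at t=3.5821 ← occupied
  → r_1 = 3.5821
beam 2: φ=-90°, α=30°
  dir = (cos 30°, sin 30°) = (0.8660, 0.5000); from cell (3,6)
  next x-line at t=0.5312, next y-line at t=0.4400; Δt_x=1.1547, Δt_y=2.0000
    y: enter (3,7) at t=0.4400
    x: enter (4,7) at t=0.5312
    x: enter (5,7) at t=1.6859
    y: enter (5,8) at t=2.4400 ← occupied
  → r_2 = 2.4400
beam 3: φ=-45°, α=75°
  dir = (cos 75°, sin 75°) = (0.2588, 0.9659); from cell (3,6)
  next x-line at t=1.7773, next y-line at t=0.2278; Δt_x=3.8637, Δt_y=1.0353
    y: enter (3,7) at t=0.2278
    y: enter (3,8) at t=1.2630 ← occupied
  → r_3 = 1.2630
beam 4: φ=0°, α=120°
  dir = (cos 120°, sin 120°) = (-0.5000, 0.8660); from cell (3,6)
  next x-line at t=1.0800, next y-line at t=0.2540; Δt_x=2.0000, Δt_y=1.1547
    y: enter (3,7) at t=0.2540
    x: enter (2,7) at t=1.0800
    y: enter (2,8) at t=1.4087 ← occupied
  → r_4 = 1.4087
beam 5: φ=45°, α=165°
  dir = (cos 165°, sin 165°) = (-0.9659, 0.2588); from cell (3,6)
  next x-line at t=0.5590, next y-line at t=0.8500; Δt_x=1.0353, Δt_y=3.8637
    x: enter (2,6) at t=0.5590 ← occupied
  → r_5 = 0.5590
beam 6: φ=90°, α=210°
  dir = (cos 210°, sin 210°) = (-0.8660, -0.5000); from cell (3,6)
  next x-line at t=0.6235, next y-line at t=1.5600; Δt_x=1.1547, Δt_y=2.0000
    x: enter (2,6) at t=0.6235 ← occupied
  → r_6 = 0.6235
beam 7: φ=135°, α=255°
  dir = (cos 255°, sin 255°) = (-0.2588, -0.9659); from cell (3,6)
  next x-line at t=2.0864, next y-line at t=0.8075; Δt_x=3.8637, Δt_y=1.0353
    y: enter (3,5) at t=0.8075
    y: enter (3,4) at t=1.8428 ← occupied
  → r_7 = 1.8428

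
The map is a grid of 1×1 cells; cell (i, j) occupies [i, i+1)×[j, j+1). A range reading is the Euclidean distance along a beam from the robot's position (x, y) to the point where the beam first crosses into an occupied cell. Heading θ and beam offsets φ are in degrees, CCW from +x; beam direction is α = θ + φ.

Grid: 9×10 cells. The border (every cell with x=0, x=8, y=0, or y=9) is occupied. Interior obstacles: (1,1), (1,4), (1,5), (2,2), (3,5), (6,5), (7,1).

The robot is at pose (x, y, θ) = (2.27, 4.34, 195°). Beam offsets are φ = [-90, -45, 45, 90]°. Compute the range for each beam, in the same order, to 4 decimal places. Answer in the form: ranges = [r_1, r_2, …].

ranges = [1.0432, 0.3118, 2.5400, 1.3873]

beam 1: φ=-90°, α=105°
  dir = (cos 105°, sin 105°) = (-0.2588, 0.9659); from cell (2,4)
  next x-line at t=1.0432, next y-line at t=0.6833; Δt_x=3.8637, Δt_y=1.0353
    y: enter (2,5) at t=0.6833
    x: enter (1,5) at t=1.0432 ← occupied
  → r_1 = 1.0432
beam 2: φ=-45°, α=150°
  dir = (cos 150°, sin 150°) = (-0.8660, 0.5000); from cell (2,4)
  next x-line at t=0.3118, next y-line at t=1.3200; Δt_x=1.1547, Δt_y=2.0000
    x: enter (1,4) at t=0.3118 ← occupied
  → r_2 = 0.3118
beam 3: φ=45°, α=240°
  dir = (cos 240°, sin 240°) = (-0.5000, -0.8660); from cell (2,4)
  next x-line at t=0.5400, next y-line at t=0.3926; Δt_x=2.0000, Δt_y=1.1547
    y: enter (2,3) at t=0.3926
    x: enter (1,3) at t=0.5400
    y: enter (1,2) at t=1.5473
    x: enter (0,2) at t=2.5400 ← occupied
  → r_3 = 2.5400
beam 4: φ=90°, α=285°
  dir = (cos 285°, sin 285°) = (0.2588, -0.9659); from cell (2,4)
  next x-line at t=2.8205, next y-line at t=0.3520; Δt_x=3.8637, Δt_y=1.0353
    y: enter (2,3) at t=0.3520
    y: enter (2,2) at t=1.3873 ← occupied
  → r_4 = 1.3873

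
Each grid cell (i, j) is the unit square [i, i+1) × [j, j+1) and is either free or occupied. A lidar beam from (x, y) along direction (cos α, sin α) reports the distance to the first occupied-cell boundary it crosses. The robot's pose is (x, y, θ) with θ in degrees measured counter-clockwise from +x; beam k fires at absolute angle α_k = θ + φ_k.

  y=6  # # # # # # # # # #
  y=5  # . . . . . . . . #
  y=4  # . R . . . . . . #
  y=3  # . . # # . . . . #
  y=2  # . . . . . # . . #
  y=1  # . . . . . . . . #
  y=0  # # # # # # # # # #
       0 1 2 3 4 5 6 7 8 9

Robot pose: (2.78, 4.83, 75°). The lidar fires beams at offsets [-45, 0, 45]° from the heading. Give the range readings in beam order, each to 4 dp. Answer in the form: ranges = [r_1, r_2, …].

ranges = [2.3400, 1.2113, 1.3510]

beam 1: φ=-45°, α=30°
  direction (0.8660, 0.5000); cell (2,4); t to first gridline: x 0.2540, y 0.3400 (then +1.1547 / +2.0000)
    (3,4) via x @ 0.2540
    (3,5) via y @ 0.3400
    (4,5) via x @ 1.4087
    (4,6) via y @ 2.3400  # hit
  → r_1 = 2.3400
beam 2: φ=0°, α=75°
  direction (0.2588, 0.9659); cell (2,4); t to first gridline: x 0.8500, y 0.1760 (then +3.8637 / +1.0353)
    (2,5) via y @ 0.1760
    (3,5) via x @ 0.8500
    (3,6) via y @ 1.2113  # hit
  → r_2 = 1.2113
beam 3: φ=45°, α=120°
  direction (-0.5000, 0.8660); cell (2,4); t to first gridline: x 1.5600, y 0.1963 (then +2.0000 / +1.1547)
    (2,5) via y @ 0.1963
    (2,6) via y @ 1.3510  # hit
  → r_3 = 1.3510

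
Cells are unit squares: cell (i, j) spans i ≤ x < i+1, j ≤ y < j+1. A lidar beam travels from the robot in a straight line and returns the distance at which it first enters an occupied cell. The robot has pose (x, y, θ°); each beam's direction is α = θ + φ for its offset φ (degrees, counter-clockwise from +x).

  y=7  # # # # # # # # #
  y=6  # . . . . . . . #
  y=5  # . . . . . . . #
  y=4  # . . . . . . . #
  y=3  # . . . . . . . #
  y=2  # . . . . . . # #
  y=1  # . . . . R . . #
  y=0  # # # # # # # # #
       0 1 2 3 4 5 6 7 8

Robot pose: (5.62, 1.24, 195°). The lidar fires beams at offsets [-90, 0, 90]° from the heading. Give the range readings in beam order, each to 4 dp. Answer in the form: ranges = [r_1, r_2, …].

ranges = [5.9632, 0.9273, 0.2485]

beam 1: φ=-90°, α=105°
  direction (-0.2588, 0.9659); cell (5,1); t to first gridline: x 2.3955, y 0.7868 (then +3.8637 / +1.0353)
    (5,2) via y @ 0.7868
    (5,3) via y @ 1.8221
    (4,3) via x @ 2.3955
    (4,4) via y @ 2.8574
    (4,5) via y @ 3.8926
    (4,6) via y @ 4.9279
    (4,7) via y @ 5.9632  # hit
  → r_1 = 5.9632
beam 2: φ=0°, α=195°
  direction (-0.9659, -0.2588); cell (5,1); t to first gridline: x 0.6419, y 0.9273 (then +1.0353 / +3.8637)
    (4,1) via x @ 0.6419
    (4,0) via y @ 0.9273  # hit
  → r_2 = 0.9273
beam 3: φ=90°, α=285°
  direction (0.2588, -0.9659); cell (5,1); t to first gridline: x 1.4682, y 0.2485 (then +3.8637 / +1.0353)
    (5,0) via y @ 0.2485  # hit
  → r_3 = 0.2485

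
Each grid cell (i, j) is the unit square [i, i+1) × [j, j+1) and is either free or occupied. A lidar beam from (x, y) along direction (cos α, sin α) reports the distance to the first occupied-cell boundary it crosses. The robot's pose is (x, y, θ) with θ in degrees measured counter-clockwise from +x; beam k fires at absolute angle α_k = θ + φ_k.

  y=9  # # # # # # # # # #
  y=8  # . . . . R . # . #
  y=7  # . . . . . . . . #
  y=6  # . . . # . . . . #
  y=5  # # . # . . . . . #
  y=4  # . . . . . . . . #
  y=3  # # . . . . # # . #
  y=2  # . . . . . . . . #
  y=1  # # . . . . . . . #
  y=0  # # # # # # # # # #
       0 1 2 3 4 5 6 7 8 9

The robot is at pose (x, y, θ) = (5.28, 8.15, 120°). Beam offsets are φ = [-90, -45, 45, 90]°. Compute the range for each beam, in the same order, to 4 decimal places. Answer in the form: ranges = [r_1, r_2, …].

beam 1: φ=-90°, α=30°
  dir = (cos 30°, sin 30°) = (0.8660, 0.5000); from cell (5,8)
  next x-line at t=0.8314, next y-line at t=1.7000; Δt_x=1.1547, Δt_y=2.0000
    x: enter (6,8) at t=0.8314
    y: enter (6,9) at t=1.7000 ← occupied
  → r_1 = 1.7000
beam 2: φ=-45°, α=75°
  dir = (cos 75°, sin 75°) = (0.2588, 0.9659); from cell (5,8)
  next x-line at t=2.7819, next y-line at t=0.8800; Δt_x=3.8637, Δt_y=1.0353
    y: enter (5,9) at t=0.8800 ← occupied
  → r_2 = 0.8800
beam 3: φ=45°, α=165°
  dir = (cos 165°, sin 165°) = (-0.9659, 0.2588); from cell (5,8)
  next x-line at t=0.2899, next y-line at t=3.2841; Δt_x=1.0353, Δt_y=3.8637
    x: enter (4,8) at t=0.2899
    x: enter (3,8) at t=1.3252
    x: enter (2,8) at t=2.3604
    y: enter (2,9) at t=3.2841 ← occupied
  → r_3 = 3.2841
beam 4: φ=90°, α=210°
  dir = (cos 210°, sin 210°) = (-0.8660, -0.5000); from cell (5,8)
  next x-line at t=0.3233, next y-line at t=0.3000; Δt_x=1.1547, Δt_y=2.0000
    y: enter (5,7) at t=0.3000
    x: enter (4,7) at t=0.3233
    x: enter (3,7) at t=1.4780
    y: enter (3,6) at t=2.3000
    x: enter (2,6) at t=2.6327
    x: enter (1,6) at t=3.7874
    y: enter (1,5) at t=4.3000 ← occupied
  → r_4 = 4.3000

ranges = [1.7000, 0.8800, 3.2841, 4.3000]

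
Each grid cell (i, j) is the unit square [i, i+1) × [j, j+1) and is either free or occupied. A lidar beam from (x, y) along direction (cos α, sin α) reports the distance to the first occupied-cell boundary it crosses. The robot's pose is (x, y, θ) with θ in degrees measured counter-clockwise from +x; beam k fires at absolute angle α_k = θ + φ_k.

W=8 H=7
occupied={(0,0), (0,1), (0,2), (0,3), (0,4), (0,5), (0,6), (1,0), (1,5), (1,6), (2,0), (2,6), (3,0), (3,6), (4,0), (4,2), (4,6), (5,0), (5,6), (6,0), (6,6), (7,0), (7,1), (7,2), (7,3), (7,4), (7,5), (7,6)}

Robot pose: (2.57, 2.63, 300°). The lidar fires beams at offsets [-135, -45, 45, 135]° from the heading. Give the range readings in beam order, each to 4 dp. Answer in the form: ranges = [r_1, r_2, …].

beam 1: φ=-135°, α=165°
  dir = (cos 165°, sin 165°) = (-0.9659, 0.2588); from cell (2,2)
  next x-line at t=0.5901, next y-line at t=1.4296; Δt_x=1.0353, Δt_y=3.8637
    x: enter (1,2) at t=0.5901
    y: enter (1,3) at t=1.4296
    x: enter (0,3) at t=1.6254 ← occupied
  → r_1 = 1.6254
beam 2: φ=-45°, α=255°
  dir = (cos 255°, sin 255°) = (-0.2588, -0.9659); from cell (2,2)
  next x-line at t=2.2023, next y-line at t=0.6522; Δt_x=3.8637, Δt_y=1.0353
    y: enter (2,1) at t=0.6522
    y: enter (2,0) at t=1.6875 ← occupied
  → r_2 = 1.6875
beam 3: φ=45°, α=345°
  dir = (cos 345°, sin 345°) = (0.9659, -0.2588); from cell (2,2)
  next x-line at t=0.4452, next y-line at t=2.4341; Δt_x=1.0353, Δt_y=3.8637
    x: enter (3,2) at t=0.4452
    x: enter (4,2) at t=1.4804 ← occupied
  → r_3 = 1.4804
beam 4: φ=135°, α=75°
  dir = (cos 75°, sin 75°) = (0.2588, 0.9659); from cell (2,2)
  next x-line at t=1.6614, next y-line at t=0.3831; Δt_x=3.8637, Δt_y=1.0353
    y: enter (2,3) at t=0.3831
    y: enter (2,4) at t=1.4183
    x: enter (3,4) at t=1.6614
    y: enter (3,5) at t=2.4536
    y: enter (3,6) at t=3.4889 ← occupied
  → r_4 = 3.4889

ranges = [1.6254, 1.6875, 1.4804, 3.4889]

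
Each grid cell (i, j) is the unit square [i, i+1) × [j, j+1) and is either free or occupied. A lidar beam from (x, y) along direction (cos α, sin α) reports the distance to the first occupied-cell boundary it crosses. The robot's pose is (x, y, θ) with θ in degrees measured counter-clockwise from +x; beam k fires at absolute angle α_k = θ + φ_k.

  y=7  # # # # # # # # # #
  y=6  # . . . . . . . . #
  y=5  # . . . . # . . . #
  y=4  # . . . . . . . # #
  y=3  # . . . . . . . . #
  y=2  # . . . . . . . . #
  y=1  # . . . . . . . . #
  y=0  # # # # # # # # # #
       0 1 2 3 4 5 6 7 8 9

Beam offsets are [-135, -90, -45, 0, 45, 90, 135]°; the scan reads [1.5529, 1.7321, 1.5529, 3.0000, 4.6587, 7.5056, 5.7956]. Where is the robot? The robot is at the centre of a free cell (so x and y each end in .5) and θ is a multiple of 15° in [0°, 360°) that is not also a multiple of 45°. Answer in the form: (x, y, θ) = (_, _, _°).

(x, y, θ) = (2.5, 5.5, 240°)

Candidates: 46 free-cell centres × 16 headings = 736 poses. Raycast each; keep the one whose scan matches to 4 dp.
  (4.5, 1.5, 60°): beam 1 = 0.5176 ≠ 1.5529 ✗
  (2.5, 2.5, 165°): beam 1 = 7.5056 ≠ 1.5529 ✗
  (3.5, 1.5, 345°): beam 1 = 1.0000 ≠ 1.5529 ✗
  …
  (2.5, 5.5, 240°): r_1=1.5529, r_2=1.7321, r_3=1.5529, r_4=3.0000, r_5=4.6587, r_6=7.5056, r_7=5.7956 — all match ✓
Only this pose fits every beam.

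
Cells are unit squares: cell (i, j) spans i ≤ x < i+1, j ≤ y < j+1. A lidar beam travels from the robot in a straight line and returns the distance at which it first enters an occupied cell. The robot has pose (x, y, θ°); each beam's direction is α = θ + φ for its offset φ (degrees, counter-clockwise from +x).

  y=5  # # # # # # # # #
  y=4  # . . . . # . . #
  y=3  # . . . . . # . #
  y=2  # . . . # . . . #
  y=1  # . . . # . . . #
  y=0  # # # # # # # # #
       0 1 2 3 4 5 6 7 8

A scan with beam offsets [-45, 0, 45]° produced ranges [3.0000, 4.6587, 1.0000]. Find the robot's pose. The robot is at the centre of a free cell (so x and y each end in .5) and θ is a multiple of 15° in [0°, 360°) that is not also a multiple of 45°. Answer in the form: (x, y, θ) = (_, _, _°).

(x, y, θ) = (5.5, 3.5, 195°)

Candidates: 24 free-cell centres × 16 headings = 384 poses. Raycast each; keep the one whose scan matches to 4 dp.
  (1.5, 4.5, 60°): beam 1 = 1.9319 ≠ 3.0000 ✗
  (2.5, 3.5, 285°): beam 1 = 2.8868 ≠ 3.0000 ✗
  (1.5, 4.5, 75°): beam 1 = 1.0000 ≠ 3.0000 ✗
  (2.5, 2.5, 195°): beam 1 = 1.7321 ≠ 3.0000 ✗
  …
  (5.5, 3.5, 195°): r_1=3.0000, r_2=4.6587, r_3=1.0000 — all match ✓
Unique over the lattice → pose = (5.5, 3.5, 195°).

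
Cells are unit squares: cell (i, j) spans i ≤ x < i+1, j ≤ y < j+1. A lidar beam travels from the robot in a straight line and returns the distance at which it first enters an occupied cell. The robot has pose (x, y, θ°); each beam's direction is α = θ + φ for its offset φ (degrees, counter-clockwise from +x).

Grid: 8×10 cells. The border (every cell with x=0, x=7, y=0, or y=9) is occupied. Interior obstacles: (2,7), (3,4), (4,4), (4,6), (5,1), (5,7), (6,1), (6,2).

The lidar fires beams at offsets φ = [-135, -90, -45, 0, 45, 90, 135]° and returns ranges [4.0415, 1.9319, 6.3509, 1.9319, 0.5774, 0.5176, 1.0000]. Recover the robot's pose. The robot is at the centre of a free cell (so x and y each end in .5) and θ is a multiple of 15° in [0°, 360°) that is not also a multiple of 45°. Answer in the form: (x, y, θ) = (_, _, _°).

(x, y, θ) = (1.5, 3.5, 105°)

Enumerate (i+0.5, j+0.5, θ) over the 40 free cells and 16 admissible headings. For each, cast all 7 beams and compare to the given ranges.
  (2.5, 2.5, 75°): beam 1 = 1.7321 ≠ 4.0415 ✗
  (6.5, 3.5, 210°): beam 1 = 1.9319 ≠ 4.0415 ✗
  (6.5, 3.5, 30°): beam 1 = 0.5176 ≠ 4.0415 ✗
  (3.5, 6.5, 210°): beam 1 = 2.5882 ≠ 4.0415 ✗
  (3.5, 1.5, 60°): beam 1 = 0.5176 ≠ 4.0415 ✗
  …
  (1.5, 3.5, 105°): r_1=4.0415, r_2=1.9319, r_3=6.3509, r_4=1.9319, r_5=0.5774, r_6=0.5176, r_7=1.0000 — all match ✓
No second candidate reproduces the full scan.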